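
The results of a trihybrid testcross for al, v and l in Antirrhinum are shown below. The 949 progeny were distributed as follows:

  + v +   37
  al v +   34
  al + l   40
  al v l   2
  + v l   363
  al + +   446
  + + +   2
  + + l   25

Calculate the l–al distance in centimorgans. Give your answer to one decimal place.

The two most frequent reciprocal classes, + v l and al + +, are the parental types, so the F1 was + v l / al + +.
The two rarest classes, al v l and + + +, are the double crossovers. Comparing them with the parentals, only the al allele has switched, so al is the middle locus and the order is l – al – v.
Crossovers in the l–al interval produce the single-crossover classes + v + and al + l (37 + 40 = 77) plus the double crossovers (4).
RF(l–al) = (77 + 4) / 949 = 81/949 = 0.0854 → 8.5 centimorgans.

8.5 centimorgans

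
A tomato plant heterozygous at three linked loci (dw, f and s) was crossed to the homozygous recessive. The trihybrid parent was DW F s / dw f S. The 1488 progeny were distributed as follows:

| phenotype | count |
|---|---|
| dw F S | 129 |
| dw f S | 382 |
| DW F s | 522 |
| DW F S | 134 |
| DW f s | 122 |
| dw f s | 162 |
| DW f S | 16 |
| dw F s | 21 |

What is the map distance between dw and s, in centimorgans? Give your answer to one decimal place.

The two rarest classes, dw F s and DW f S, are the double crossovers. Comparing them with the parentals, only the dw allele has switched, so dw is the middle locus and the order is s – dw – f.
Crossovers in the s–dw interval produce the single-crossover classes DW F S and dw f s (134 + 162 = 296) plus the double crossovers (37).
RF(s–dw) = (296 + 37) / 1488 = 333/1488 = 0.2238 → 22.4 centimorgans.

22.4 centimorgans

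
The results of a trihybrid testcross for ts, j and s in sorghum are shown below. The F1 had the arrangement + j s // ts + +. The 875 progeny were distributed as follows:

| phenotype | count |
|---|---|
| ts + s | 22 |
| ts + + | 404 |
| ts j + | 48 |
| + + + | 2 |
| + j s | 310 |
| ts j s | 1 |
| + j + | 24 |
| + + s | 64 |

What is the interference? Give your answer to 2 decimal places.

The two rarest classes, ts j s and + + +, are the double crossovers. Comparing them with the parentals, only the ts allele has switched, so ts is the middle locus and the order is s – ts – j.
s–ts: (46 + 3)/875 = 0.0560; ts–j: (112 + 3)/875 = 0.1314.
Expected DCO frequency = 0.0560 × 0.1314 ≈ 0.00736; observed = 3/875 ≈ 0.00343.
Coefficient of coincidence = 0.00343/0.00736 ≈ 0.47; interference = 1 − 0.47 = 0.53.

0.53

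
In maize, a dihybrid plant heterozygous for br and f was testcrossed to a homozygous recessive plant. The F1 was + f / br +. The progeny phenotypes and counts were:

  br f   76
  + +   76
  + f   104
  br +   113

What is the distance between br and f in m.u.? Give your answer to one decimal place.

The recombinant classes are + + and br f: 76 + 76 = 152.
Recombination frequency = 152/369 = 0.4119 ≈ 41.2%, i.e. 41.2 m.u.

41.2 m.u.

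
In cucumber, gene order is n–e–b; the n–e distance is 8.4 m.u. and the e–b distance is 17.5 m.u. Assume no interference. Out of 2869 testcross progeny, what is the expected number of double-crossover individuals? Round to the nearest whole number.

Map distances give recombination frequencies of 0.084 and 0.175 for the two intervals.
With no interference, expected double-crossover frequency = 0.084 × 0.175 = 0.01470.
Expected number = 0.01470 × 2869 = 42.17 ≈ 42.

42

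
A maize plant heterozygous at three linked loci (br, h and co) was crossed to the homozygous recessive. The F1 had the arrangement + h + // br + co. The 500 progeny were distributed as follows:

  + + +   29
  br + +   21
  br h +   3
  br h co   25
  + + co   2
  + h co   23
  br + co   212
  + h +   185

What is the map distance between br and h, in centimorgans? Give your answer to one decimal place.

The two rarest classes, br h + and + + co, are the double crossovers. Comparing them with the parentals, only the br allele has switched, so br is the middle locus and the order is co – br – h.
Crossovers in the br–h interval produce the single-crossover classes + + + and br h co (29 + 25 = 54) plus the double crossovers (5).
RF(br–h) = (54 + 5) / 500 = 59/500 = 0.1180 → 11.8 centimorgans.

11.8 centimorgans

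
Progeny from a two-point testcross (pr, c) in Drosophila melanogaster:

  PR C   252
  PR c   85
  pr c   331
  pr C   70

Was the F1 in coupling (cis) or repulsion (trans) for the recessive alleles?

cis

The two most frequent classes are PR C (252) and pr c (331); these are the parental (non-recombinant) types.
So the F1 carried PR C on one chromosome and pr c on the other — the recessive alleles are on the same chromosome (cis / coupling).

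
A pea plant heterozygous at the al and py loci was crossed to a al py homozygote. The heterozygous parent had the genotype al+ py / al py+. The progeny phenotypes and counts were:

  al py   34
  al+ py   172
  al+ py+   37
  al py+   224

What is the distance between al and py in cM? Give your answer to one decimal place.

The recombinant classes are al+ py+ and al py: 37 + 34 = 71.
Recombination frequency = 71/467 = 0.1520 ≈ 15.2%, i.e. 15.2 cM.

15.2 cM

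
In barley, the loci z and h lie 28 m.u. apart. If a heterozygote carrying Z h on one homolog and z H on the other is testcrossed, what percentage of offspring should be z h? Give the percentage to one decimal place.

14.0%

A map distance of 28 m.u. corresponds to a recombination frequency of 0.280.
The F1 is Z h / z H, so z h is a recombinant gamete class with expected frequency r/2 = 0.280/2 = 0.1400.
That is 0.1400 = 14.0% of the progeny.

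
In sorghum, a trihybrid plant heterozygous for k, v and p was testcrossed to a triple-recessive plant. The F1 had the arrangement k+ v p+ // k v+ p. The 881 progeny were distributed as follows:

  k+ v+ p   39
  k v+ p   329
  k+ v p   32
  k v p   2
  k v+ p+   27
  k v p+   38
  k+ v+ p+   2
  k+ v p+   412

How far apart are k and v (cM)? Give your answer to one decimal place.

The two rarest classes, k+ v+ p+ and k v p, are the double crossovers. Comparing them with the parentals, only the v allele has switched, so v is the middle locus and the order is k – v – p.
Crossovers in the k–v interval produce the single-crossover classes k v p+ and k+ v+ p (38 + 39 = 77) plus the double crossovers (4).
RF(k–v) = (77 + 4) / 881 = 81/881 = 0.0919 → 9.2 cM.

9.2 cM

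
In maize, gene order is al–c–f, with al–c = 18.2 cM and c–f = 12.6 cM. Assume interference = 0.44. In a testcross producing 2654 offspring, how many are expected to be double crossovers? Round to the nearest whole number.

Map distances give recombination frequencies of 0.182 and 0.126 for the two intervals.
With interference 0.44 (so coincidence = 0.56), expected double-crossover frequency = 0.182 × 0.126 × 0.56 = 0.01284.
Expected number = 0.01284 × 2654 = 34.08 ≈ 34.

34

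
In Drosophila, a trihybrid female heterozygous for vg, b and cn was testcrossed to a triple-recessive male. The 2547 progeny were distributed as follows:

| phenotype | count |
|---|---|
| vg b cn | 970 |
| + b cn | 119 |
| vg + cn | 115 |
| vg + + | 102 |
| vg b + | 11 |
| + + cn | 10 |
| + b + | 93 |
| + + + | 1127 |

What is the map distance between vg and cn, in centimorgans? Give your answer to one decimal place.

The two most frequent reciprocal classes, vg b cn and + + +, are the parental types, so the F1 was vg b cn / + + +.
The two rarest classes, vg b + and + + cn, are the double crossovers. Comparing them with the parentals, only the cn allele has switched, so cn is the middle locus and the order is b – cn – vg.
Crossovers in the cn–vg interval produce the single-crossover classes + b cn and vg + + (119 + 102 = 221) plus the double crossovers (21).
RF(cn–vg) = (221 + 21) / 2547 = 242/2547 = 0.0950 → 9.5 centimorgans.

9.5 centimorgans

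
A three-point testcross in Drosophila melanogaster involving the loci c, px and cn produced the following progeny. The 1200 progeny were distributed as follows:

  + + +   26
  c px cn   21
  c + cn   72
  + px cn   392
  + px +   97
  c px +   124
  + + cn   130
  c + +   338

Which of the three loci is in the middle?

c

The two most frequent reciprocal classes, c + + and + px cn, are the parental types, so the F1 was c + + / + px cn.
The two rarest classes, + + + and c px cn, are the double crossovers. Comparing them with the parentals, only the c allele has switched, so c is the middle locus and the order is px – c – cn.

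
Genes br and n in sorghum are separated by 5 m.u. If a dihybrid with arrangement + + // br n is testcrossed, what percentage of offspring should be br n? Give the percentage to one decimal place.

47.5%

A map distance of 5 m.u. corresponds to a recombination frequency of 0.050.
The F1 is + + / br n, so br n is a parental gamete class with expected frequency (1 − r)/2 = 0.950/2 = 0.4750.
That is 0.4750 = 47.5% of the progeny.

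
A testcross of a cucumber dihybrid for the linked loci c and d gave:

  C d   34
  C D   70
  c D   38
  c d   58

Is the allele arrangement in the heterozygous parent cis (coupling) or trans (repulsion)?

cis

The two most frequent classes are C D (70) and c d (58); these are the parental (non-recombinant) types.
So the F1 carried C D on one chromosome and c d on the other — the recessive alleles are on the same chromosome (cis / coupling).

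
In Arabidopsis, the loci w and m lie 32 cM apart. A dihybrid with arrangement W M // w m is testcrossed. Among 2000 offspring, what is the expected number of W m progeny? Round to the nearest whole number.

320

A map distance of 32 cM corresponds to a recombination frequency of 0.320.
The F1 is W M / w m, so W m is a recombinant gamete class with expected frequency r/2 = 0.320/2 = 0.1600.
Expected number = 0.1600 × 2000 = 320.00 ≈ 320.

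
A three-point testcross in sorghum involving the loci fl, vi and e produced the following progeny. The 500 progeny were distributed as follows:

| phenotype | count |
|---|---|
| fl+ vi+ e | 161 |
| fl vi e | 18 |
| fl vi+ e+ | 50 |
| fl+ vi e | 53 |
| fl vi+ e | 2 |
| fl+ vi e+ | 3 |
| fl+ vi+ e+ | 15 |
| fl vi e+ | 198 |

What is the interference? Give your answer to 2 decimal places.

The two most frequent reciprocal classes, fl+ vi+ e and fl vi e+, are the parental types, so the F1 was fl+ vi+ e / fl vi e+.
The two rarest classes, fl vi+ e and fl+ vi e+, are the double crossovers. Comparing them with the parentals, only the fl allele has switched, so fl is the middle locus and the order is vi – fl – e.
vi–fl: (103 + 5)/500 = 0.2160; fl–e: (33 + 5)/500 = 0.0760.
Expected DCO frequency = 0.2160 × 0.0760 ≈ 0.01642; observed = 5/500 ≈ 0.01000.
Coefficient of coincidence = 0.01000/0.01642 ≈ 0.61; interference = 1 − 0.61 = 0.39.

0.39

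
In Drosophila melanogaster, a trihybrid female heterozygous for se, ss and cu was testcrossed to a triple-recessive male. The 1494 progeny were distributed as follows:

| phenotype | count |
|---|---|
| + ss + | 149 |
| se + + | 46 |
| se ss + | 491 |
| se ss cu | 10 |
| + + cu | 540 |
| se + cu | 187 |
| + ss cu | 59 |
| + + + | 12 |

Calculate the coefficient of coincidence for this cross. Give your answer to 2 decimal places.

The two most frequent reciprocal classes, se ss + and + + cu, are the parental types, so the F1 was se ss + / + + cu.
The two rarest classes, se ss cu and + + +, are the double crossovers. Comparing them with the parentals, only the cu allele has switched, so cu is the middle locus and the order is se – cu – ss.
se–cu: (336 + 22)/1494 = 0.2396; cu–ss: (105 + 22)/1494 = 0.0850.
Expected DCO frequency = 0.2396 × 0.0850 ≈ 0.02037; observed = 22/1494 ≈ 0.01473.
Coefficient of coincidence = 0.01473/0.02037 ≈ 0.72.

0.72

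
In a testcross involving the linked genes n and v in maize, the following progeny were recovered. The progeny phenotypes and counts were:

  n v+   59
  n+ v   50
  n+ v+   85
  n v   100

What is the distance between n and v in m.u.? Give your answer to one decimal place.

The two most frequent classes, n+ v+ (85) and n v (100), are the parental types, so the F1 was n+ v+ / n v.
The recombinant classes are n+ v and n v+: 50 + 59 = 109.
Recombination frequency = 109/294 = 0.3707 ≈ 37.1%, i.e. 37.1 m.u.

37.1 m.u.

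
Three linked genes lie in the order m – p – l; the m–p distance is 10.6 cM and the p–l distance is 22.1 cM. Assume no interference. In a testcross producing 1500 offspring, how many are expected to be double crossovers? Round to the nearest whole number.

Map distances give recombination frequencies of 0.106 and 0.221 for the two intervals.
With no interference, expected double-crossover frequency = 0.106 × 0.221 = 0.02343.
Expected number = 0.02343 × 1500 = 35.14 ≈ 35.

35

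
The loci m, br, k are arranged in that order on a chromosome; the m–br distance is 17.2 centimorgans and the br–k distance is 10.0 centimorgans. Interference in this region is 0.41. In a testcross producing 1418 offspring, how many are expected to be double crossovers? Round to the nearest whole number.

Map distances give recombination frequencies of 0.172 and 0.100 for the two intervals.
With interference 0.41 (so coincidence = 0.59), expected double-crossover frequency = 0.172 × 0.100 × 0.59 = 0.01015.
Expected number = 0.01015 × 1418 = 14.39 ≈ 14.

14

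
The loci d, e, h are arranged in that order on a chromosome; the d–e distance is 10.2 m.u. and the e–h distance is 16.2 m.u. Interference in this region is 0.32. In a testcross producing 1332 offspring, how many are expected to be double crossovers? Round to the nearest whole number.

Map distances give recombination frequencies of 0.102 and 0.162 for the two intervals.
With interference 0.32 (so coincidence = 0.68), expected double-crossover frequency = 0.102 × 0.162 × 0.68 = 0.01124.
Expected number = 0.01124 × 1332 = 14.97 ≈ 15.

15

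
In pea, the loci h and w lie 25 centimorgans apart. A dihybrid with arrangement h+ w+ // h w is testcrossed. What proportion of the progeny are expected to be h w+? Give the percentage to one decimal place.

A map distance of 25 centimorgans corresponds to a recombination frequency of 0.250.
The F1 is h+ w+ / h w, so h w+ is a recombinant gamete class with expected frequency r/2 = 0.250/2 = 0.1250.
That is 0.1250 = 12.5% of the progeny.

12.5%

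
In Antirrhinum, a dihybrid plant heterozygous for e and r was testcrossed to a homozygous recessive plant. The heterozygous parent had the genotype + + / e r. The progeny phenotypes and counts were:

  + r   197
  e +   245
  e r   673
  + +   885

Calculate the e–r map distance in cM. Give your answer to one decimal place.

The recombinant classes are + r and e +: 197 + 245 = 442.
Recombination frequency = 442/2000 = 0.2210 ≈ 22.1%, i.e. 22.1 cM.

22.1 cM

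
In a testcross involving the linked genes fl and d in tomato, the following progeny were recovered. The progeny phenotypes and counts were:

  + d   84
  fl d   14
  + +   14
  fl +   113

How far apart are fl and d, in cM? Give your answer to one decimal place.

The two most frequent classes, + d (84) and fl + (113), are the parental types, so the F1 was + d / fl +.
The recombinant classes are + + and fl d: 14 + 14 = 28.
Recombination frequency = 28/225 = 0.1244 ≈ 12.4%, i.e. 12.4 cM.

12.4 cM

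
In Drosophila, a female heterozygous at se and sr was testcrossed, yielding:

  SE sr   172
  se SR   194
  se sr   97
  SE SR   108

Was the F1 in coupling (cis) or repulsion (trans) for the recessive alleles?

The two most frequent classes are SE sr (172) and se SR (194); these are the parental (non-recombinant) types.
So the F1 carried SE sr on one chromosome and se SR on the other — the recessive alleles are on opposite chromosomes (trans / repulsion).

trans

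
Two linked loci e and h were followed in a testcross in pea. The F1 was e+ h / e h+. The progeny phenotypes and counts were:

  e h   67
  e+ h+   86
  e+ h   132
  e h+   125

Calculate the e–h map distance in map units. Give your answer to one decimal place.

37.3 map units

The recombinant classes are e+ h+ and e h: 86 + 67 = 153.
Recombination frequency = 153/410 = 0.3732 ≈ 37.3%, i.e. 37.3 map units.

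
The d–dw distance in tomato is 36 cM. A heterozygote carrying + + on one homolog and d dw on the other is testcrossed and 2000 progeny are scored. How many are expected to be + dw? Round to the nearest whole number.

360

A map distance of 36 cM corresponds to a recombination frequency of 0.360.
The F1 is + + / d dw, so + dw is a recombinant gamete class with expected frequency r/2 = 0.360/2 = 0.1800.
Expected number = 0.1800 × 2000 = 360.00 ≈ 360.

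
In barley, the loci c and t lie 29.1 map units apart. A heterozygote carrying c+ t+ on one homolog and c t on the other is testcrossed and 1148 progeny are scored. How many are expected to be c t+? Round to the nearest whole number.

167

A map distance of 29.1 map units corresponds to a recombination frequency of 0.291.
The F1 is c+ t+ / c t, so c t+ is a recombinant gamete class with expected frequency r/2 = 0.291/2 = 0.1455.
Expected number = 0.1455 × 1148 = 167.03 ≈ 167.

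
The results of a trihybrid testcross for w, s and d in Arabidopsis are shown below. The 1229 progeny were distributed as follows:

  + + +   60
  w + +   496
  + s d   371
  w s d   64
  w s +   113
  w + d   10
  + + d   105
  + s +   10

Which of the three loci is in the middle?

The two most frequent reciprocal classes, + s d and w + +, are the parental types, so the F1 was + s d / w + +.
The two rarest classes, + s + and w + d, are the double crossovers. Comparing them with the parentals, only the d allele has switched, so d is the middle locus and the order is w – d – s.

d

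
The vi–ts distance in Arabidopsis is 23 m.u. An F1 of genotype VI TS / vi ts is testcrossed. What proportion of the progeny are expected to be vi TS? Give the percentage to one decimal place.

11.5%

A map distance of 23 m.u. corresponds to a recombination frequency of 0.230.
The F1 is VI TS / vi ts, so vi TS is a recombinant gamete class with expected frequency r/2 = 0.230/2 = 0.1150.
That is 0.1150 = 11.5% of the progeny.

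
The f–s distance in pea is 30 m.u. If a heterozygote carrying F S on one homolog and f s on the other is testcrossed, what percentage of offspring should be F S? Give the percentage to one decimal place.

35.0%

A map distance of 30 m.u. corresponds to a recombination frequency of 0.300.
The F1 is F S / f s, so F S is a parental gamete class with expected frequency (1 − r)/2 = 0.700/2 = 0.3500.
That is 0.3500 = 35.0% of the progeny.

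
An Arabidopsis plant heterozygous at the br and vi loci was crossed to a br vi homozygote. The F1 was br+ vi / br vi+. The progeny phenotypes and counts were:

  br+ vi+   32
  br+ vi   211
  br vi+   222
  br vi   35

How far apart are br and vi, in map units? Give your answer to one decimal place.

13.4 map units

The recombinant classes are br+ vi+ and br vi: 32 + 35 = 67.
Recombination frequency = 67/500 = 0.1340 ≈ 13.4%, i.e. 13.4 map units.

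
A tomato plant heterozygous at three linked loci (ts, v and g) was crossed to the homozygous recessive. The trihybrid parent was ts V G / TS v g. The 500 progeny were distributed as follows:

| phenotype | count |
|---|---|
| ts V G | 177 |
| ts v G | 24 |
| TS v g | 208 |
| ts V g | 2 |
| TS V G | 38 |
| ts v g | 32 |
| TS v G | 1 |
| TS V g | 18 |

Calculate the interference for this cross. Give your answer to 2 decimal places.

0.54

The two rarest classes, ts V g and TS v G, are the double crossovers. Comparing them with the parentals, only the g allele has switched, so g is the middle locus and the order is ts – g – v.
ts–g: (70 + 3)/500 = 0.1460; g–v: (42 + 3)/500 = 0.0900.
Expected DCO frequency = 0.1460 × 0.0900 ≈ 0.01314; observed = 3/500 ≈ 0.00600.
Coefficient of coincidence = 0.00600/0.01314 ≈ 0.46; interference = 1 − 0.46 = 0.54.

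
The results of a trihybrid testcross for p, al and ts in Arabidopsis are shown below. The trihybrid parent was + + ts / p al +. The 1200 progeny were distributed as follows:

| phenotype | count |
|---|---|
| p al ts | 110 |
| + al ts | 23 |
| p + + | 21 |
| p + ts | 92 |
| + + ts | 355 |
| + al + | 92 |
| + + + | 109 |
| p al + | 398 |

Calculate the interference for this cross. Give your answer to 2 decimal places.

The two rarest classes, + al ts and p + +, are the double crossovers. Comparing them with the parentals, only the al allele has switched, so al is the middle locus and the order is p – al – ts.
p–al: (184 + 44)/1200 = 0.1900; al–ts: (219 + 44)/1200 = 0.2192.
Expected DCO frequency = 0.1900 × 0.2192 ≈ 0.04165; observed = 44/1200 ≈ 0.03667.
Coefficient of coincidence = 0.03667/0.04165 ≈ 0.88; interference = 1 − 0.88 = 0.12.

0.12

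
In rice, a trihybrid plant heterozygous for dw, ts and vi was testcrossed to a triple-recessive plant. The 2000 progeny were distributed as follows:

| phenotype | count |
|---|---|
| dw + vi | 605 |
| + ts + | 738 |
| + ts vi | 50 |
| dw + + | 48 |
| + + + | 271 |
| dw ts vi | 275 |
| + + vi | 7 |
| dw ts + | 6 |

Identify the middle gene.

The two most frequent reciprocal classes, dw + vi and + ts +, are the parental types, so the F1 was dw + vi / + ts +.
The two rarest classes, + + vi and dw ts +, are the double crossovers. Comparing them with the parentals, only the dw allele has switched, so dw is the middle locus and the order is ts – dw – vi.

dw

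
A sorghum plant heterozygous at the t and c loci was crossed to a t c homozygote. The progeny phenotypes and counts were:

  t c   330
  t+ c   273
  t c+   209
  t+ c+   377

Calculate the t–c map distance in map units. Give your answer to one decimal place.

The two most frequent classes, t+ c+ (377) and t c (330), are the parental types, so the F1 was t+ c+ / t c.
The recombinant classes are t+ c and t c+: 273 + 209 = 482.
Recombination frequency = 482/1189 = 0.4054 ≈ 40.5%, i.e. 40.5 map units.

40.5 map units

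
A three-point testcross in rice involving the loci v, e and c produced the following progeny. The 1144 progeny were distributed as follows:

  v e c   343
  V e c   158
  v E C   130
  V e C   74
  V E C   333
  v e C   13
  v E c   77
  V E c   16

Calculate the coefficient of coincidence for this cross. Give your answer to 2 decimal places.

The two most frequent reciprocal classes, V E C and v e c, are the parental types, so the F1 was V E C / v e c.
The two rarest classes, V E c and v e C, are the double crossovers. Comparing them with the parentals, only the c allele has switched, so c is the middle locus and the order is v – c – e.
v–c: (288 + 29)/1144 = 0.2771; c–e: (151 + 29)/1144 = 0.1573.
Expected DCO frequency = 0.2771 × 0.1573 ≈ 0.04359; observed = 29/1144 ≈ 0.02535.
Coefficient of coincidence = 0.02535/0.04359 ≈ 0.58.

0.58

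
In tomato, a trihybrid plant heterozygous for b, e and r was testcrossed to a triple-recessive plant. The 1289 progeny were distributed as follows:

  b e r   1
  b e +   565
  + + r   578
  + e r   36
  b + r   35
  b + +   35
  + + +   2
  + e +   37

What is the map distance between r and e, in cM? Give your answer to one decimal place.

5.7 cM

The two most frequent reciprocal classes, + + r and b e +, are the parental types, so the F1 was + + r / b e +.
The two rarest classes, + + + and b e r, are the double crossovers. Comparing them with the parentals, only the r allele has switched, so r is the middle locus and the order is b – r – e.
Crossovers in the r–e interval produce the single-crossover classes + e r and b + + (36 + 35 = 71) plus the double crossovers (3).
RF(r–e) = (71 + 3) / 1289 = 74/1289 = 0.0574 → 5.7 cM.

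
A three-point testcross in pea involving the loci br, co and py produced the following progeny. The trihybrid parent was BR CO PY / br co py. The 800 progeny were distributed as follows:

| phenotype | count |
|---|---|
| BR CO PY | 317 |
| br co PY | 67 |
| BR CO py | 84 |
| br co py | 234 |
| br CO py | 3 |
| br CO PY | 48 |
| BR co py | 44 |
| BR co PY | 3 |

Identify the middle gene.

The two rarest classes, BR co PY and br CO py, are the double crossovers. Comparing them with the parentals, only the co allele has switched, so co is the middle locus and the order is br – co – py.

co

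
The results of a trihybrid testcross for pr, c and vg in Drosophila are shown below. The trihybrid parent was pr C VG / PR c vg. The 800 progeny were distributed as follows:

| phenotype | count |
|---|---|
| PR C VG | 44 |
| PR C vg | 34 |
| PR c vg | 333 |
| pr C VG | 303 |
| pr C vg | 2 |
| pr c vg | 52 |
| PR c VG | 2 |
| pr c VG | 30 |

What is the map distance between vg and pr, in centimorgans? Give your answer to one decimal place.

The two rarest classes, pr C vg and PR c VG, are the double crossovers. Comparing them with the parentals, only the vg allele has switched, so vg is the middle locus and the order is c – vg – pr.
Crossovers in the vg–pr interval produce the single-crossover classes PR C VG and pr c vg (44 + 52 = 96) plus the double crossovers (4).
RF(vg–pr) = (96 + 4) / 800 = 100/800 = 0.1250 → 12.5 centimorgans.

12.5 centimorgans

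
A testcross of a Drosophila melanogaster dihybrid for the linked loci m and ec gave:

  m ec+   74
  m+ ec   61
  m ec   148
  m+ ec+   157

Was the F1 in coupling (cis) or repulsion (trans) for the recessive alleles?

The two most frequent classes are m+ ec+ (157) and m ec (148); these are the parental (non-recombinant) types.
So the F1 carried m+ ec+ on one chromosome and m ec on the other — the recessive alleles are on the same chromosome (cis / coupling).

cis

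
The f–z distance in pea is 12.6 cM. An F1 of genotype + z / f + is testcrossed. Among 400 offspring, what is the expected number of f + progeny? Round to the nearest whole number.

A map distance of 12.6 cM corresponds to a recombination frequency of 0.126.
The F1 is + z / f +, so f + is a parental gamete class with expected frequency (1 − r)/2 = 0.874/2 = 0.4370.
Expected number = 0.4370 × 400 = 174.80 ≈ 175.

175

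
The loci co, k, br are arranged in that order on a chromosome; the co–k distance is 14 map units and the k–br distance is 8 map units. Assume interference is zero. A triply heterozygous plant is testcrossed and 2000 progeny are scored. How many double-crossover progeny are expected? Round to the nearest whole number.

22

Map distances give recombination frequencies of 0.140 and 0.080 for the two intervals.
With no interference, expected double-crossover frequency = 0.140 × 0.080 = 0.01120.
Expected number = 0.01120 × 2000 = 22.40 ≈ 22.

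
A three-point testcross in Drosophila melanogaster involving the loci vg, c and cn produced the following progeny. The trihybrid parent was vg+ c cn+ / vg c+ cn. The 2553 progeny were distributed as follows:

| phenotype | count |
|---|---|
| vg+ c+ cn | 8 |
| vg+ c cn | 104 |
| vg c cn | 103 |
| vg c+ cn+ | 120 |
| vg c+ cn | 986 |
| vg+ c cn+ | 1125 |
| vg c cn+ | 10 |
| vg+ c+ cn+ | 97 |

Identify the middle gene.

The two rarest classes, vg c cn+ and vg+ c+ cn, are the double crossovers. Comparing them with the parentals, only the vg allele has switched, so vg is the middle locus and the order is cn – vg – c.

vg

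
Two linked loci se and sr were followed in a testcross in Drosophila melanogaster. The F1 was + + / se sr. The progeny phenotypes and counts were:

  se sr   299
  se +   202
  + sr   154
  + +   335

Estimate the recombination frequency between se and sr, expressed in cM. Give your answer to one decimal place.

36.0 cM

The recombinant classes are + sr and se +: 154 + 202 = 356.
Recombination frequency = 356/990 = 0.3596 ≈ 36.0%, i.e. 36.0 cM.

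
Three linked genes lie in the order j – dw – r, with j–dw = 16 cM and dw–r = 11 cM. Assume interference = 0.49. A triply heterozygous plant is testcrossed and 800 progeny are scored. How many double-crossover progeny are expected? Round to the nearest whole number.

Map distances give recombination frequencies of 0.160 and 0.110 for the two intervals.
With interference 0.49 (so coincidence = 0.51), expected double-crossover frequency = 0.160 × 0.110 × 0.51 = 0.00898.
Expected number = 0.00898 × 800 = 7.18 ≈ 7.

7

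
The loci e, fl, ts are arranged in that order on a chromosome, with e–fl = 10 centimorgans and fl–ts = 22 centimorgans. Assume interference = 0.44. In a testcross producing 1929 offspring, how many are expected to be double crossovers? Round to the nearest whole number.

24

Map distances give recombination frequencies of 0.100 and 0.220 for the two intervals.
With interference 0.44 (so coincidence = 0.56), expected double-crossover frequency = 0.100 × 0.220 × 0.56 = 0.01232.
Expected number = 0.01232 × 1929 = 23.77 ≈ 24.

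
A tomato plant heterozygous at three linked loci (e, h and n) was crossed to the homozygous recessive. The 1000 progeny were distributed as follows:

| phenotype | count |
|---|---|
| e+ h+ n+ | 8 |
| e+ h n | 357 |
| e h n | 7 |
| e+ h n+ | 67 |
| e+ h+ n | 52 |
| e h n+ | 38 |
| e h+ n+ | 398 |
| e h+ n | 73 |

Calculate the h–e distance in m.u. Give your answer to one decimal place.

10.5 m.u.

The two most frequent reciprocal classes, e+ h n and e h+ n+, are the parental types, so the F1 was e+ h n / e h+ n+.
The two rarest classes, e h n and e+ h+ n+, are the double crossovers. Comparing them with the parentals, only the e allele has switched, so e is the middle locus and the order is n – e – h.
Crossovers in the e–h interval produce the single-crossover classes e+ h+ n and e h n+ (52 + 38 = 90) plus the double crossovers (15).
RF(e–h) = (90 + 15) / 1000 = 105/1000 = 0.1050 → 10.5 m.u.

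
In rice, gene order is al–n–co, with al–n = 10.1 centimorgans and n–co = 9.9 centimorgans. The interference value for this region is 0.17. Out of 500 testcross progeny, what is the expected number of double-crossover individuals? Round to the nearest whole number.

Map distances give recombination frequencies of 0.101 and 0.099 for the two intervals.
With interference 0.17 (so coincidence = 0.83), expected double-crossover frequency = 0.101 × 0.099 × 0.83 = 0.00830.
Expected number = 0.00830 × 500 = 4.15 ≈ 4.

4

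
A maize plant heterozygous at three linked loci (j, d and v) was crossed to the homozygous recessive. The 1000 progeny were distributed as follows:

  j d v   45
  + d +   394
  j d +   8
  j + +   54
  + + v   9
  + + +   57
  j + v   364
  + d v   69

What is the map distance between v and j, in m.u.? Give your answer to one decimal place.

The two most frequent reciprocal classes, j + v and + d +, are the parental types, so the F1 was j + v / + d +.
The two rarest classes, + + v and j d +, are the double crossovers. Comparing them with the parentals, only the j allele has switched, so j is the middle locus and the order is d – j – v.
Crossovers in the j–v interval produce the single-crossover classes j + + and + d v (54 + 69 = 123) plus the double crossovers (17).
RF(j–v) = (123 + 17) / 1000 = 140/1000 = 0.1400 → 14.0 m.u.

14.0 m.u.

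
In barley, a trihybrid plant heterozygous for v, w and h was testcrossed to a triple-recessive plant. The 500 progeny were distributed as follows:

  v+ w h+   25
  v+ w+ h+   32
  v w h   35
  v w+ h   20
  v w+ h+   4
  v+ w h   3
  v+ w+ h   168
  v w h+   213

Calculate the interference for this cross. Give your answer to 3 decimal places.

0.090

The two most frequent reciprocal classes, v+ w+ h and v w h+, are the parental types, so the F1 was v+ w+ h / v w h+.
The two rarest classes, v+ w h and v w+ h+, are the double crossovers. Comparing them with the parentals, only the w allele has switched, so w is the middle locus and the order is v – w – h.
v–w: (45 + 7)/500 = 0.1040; w–h: (67 + 7)/500 = 0.1480.
Expected DCO frequency = 0.1040 × 0.1480 ≈ 0.01539; observed = 7/500 ≈ 0.01400.
Coefficient of coincidence = 0.01400/0.01539 ≈ 0.910; interference = 1 − 0.910 = 0.090.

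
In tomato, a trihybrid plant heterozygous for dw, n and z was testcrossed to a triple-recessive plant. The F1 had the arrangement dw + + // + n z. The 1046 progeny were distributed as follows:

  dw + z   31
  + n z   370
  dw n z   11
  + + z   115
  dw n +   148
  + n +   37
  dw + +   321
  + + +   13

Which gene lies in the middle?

dw

The two rarest classes, + + + and dw n z, are the double crossovers. Comparing them with the parentals, only the dw allele has switched, so dw is the middle locus and the order is n – dw – z.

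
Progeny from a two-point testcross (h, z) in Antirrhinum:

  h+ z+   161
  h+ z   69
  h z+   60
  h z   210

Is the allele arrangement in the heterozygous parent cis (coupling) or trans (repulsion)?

cis

The two most frequent classes are h+ z+ (161) and h z (210); these are the parental (non-recombinant) types.
So the F1 carried h+ z+ on one chromosome and h z on the other — the recessive alleles are on the same chromosome (cis / coupling).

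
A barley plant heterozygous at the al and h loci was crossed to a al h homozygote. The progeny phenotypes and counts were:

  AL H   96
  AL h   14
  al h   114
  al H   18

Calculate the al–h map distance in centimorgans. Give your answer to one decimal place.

13.2 centimorgans

The two most frequent classes, AL H (96) and al h (114), are the parental types, so the F1 was AL H / al h.
The recombinant classes are AL h and al H: 14 + 18 = 32.
Recombination frequency = 32/242 = 0.1322 ≈ 13.2%, i.e. 13.2 centimorgans.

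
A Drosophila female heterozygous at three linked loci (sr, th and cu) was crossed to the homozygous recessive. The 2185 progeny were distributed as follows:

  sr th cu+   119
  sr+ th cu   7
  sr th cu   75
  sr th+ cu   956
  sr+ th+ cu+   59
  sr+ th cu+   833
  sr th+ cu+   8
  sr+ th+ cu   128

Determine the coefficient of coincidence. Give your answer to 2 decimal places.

The two most frequent reciprocal classes, sr+ th cu+ and sr th+ cu, are the parental types, so the F1 was sr+ th cu+ / sr th+ cu.
The two rarest classes, sr+ th cu and sr th+ cu+, are the double crossovers. Comparing them with the parentals, only the cu allele has switched, so cu is the middle locus and the order is th – cu – sr.
th–cu: (134 + 15)/2185 = 0.0682; cu–sr: (247 + 15)/2185 = 0.1199.
Expected DCO frequency = 0.0682 × 0.1199 ≈ 0.00818; observed = 15/2185 ≈ 0.00686.
Coefficient of coincidence = 0.00686/0.00818 ≈ 0.84.

0.84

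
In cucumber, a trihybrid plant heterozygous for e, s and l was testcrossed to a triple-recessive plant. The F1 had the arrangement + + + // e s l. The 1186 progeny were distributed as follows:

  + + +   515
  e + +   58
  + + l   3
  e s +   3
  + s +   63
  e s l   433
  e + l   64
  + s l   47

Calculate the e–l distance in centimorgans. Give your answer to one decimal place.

The two rarest classes, + + l and e s +, are the double crossovers. Comparing them with the parentals, only the l allele has switched, so l is the middle locus and the order is e – l – s.
Crossovers in the e–l interval produce the single-crossover classes e + + and + s l (58 + 47 = 105) plus the double crossovers (6).
RF(e–l) = (105 + 6) / 1186 = 111/1186 = 0.0936 → 9.4 centimorgans.

9.4 centimorgans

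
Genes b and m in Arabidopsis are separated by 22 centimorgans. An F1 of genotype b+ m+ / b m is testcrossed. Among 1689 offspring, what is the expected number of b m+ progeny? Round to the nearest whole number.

A map distance of 22 centimorgans corresponds to a recombination frequency of 0.220.
The F1 is b+ m+ / b m, so b m+ is a recombinant gamete class with expected frequency r/2 = 0.220/2 = 0.1100.
Expected number = 0.1100 × 1689 = 185.79 ≈ 186.

186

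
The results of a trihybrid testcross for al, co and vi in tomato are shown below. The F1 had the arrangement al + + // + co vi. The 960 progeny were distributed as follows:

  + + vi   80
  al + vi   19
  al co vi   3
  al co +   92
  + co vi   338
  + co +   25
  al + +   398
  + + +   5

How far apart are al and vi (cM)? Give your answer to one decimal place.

5.4 cM

The two rarest classes, + + + and al co vi, are the double crossovers. Comparing them with the parentals, only the al allele has switched, so al is the middle locus and the order is co – al – vi.
Crossovers in the al–vi interval produce the single-crossover classes al + vi and + co + (19 + 25 = 44) plus the double crossovers (8).
RF(al–vi) = (44 + 8) / 960 = 52/960 = 0.0542 → 5.4 cM.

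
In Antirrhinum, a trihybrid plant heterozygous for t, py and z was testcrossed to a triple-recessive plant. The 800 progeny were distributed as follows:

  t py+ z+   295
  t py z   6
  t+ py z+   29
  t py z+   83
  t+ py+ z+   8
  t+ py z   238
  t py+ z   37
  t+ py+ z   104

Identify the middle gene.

t

The two most frequent reciprocal classes, t+ py z and t py+ z+, are the parental types, so the F1 was t+ py z / t py+ z+.
The two rarest classes, t py z and t+ py+ z+, are the double crossovers. Comparing them with the parentals, only the t allele has switched, so t is the middle locus and the order is z – t – py.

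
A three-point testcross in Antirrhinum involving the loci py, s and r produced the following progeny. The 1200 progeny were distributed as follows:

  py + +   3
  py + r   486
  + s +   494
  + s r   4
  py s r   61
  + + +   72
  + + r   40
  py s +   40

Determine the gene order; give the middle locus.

The two most frequent reciprocal classes, py + r and + s +, are the parental types, so the F1 was py + r / + s +.
The two rarest classes, py + + and + s r, are the double crossovers. Comparing them with the parentals, only the r allele has switched, so r is the middle locus and the order is s – r – py.

r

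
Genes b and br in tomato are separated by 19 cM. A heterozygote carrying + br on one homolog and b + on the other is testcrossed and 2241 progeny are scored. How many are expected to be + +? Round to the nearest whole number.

213

A map distance of 19 cM corresponds to a recombination frequency of 0.190.
The F1 is + br / b +, so + + is a recombinant gamete class with expected frequency r/2 = 0.190/2 = 0.0950.
Expected number = 0.0950 × 2241 = 212.90 ≈ 213.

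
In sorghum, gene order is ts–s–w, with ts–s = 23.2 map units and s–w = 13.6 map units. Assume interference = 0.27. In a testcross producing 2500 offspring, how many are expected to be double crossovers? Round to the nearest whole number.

58

Map distances give recombination frequencies of 0.232 and 0.136 for the two intervals.
With interference 0.27 (so coincidence = 0.73), expected double-crossover frequency = 0.232 × 0.136 × 0.73 = 0.02303.
Expected number = 0.02303 × 2500 = 57.58 ≈ 58.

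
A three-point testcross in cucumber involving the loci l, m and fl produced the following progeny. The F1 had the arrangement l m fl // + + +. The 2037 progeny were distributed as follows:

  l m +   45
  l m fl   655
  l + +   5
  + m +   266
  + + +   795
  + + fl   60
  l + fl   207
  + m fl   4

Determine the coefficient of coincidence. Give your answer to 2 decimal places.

0.33

The two rarest classes, + m fl and l + +, are the double crossovers. Comparing them with the parentals, only the l allele has switched, so l is the middle locus and the order is m – l – fl.
m–l: (473 + 9)/2037 = 0.2366; l–fl: (105 + 9)/2037 = 0.0560.
Expected DCO frequency = 0.2366 × 0.0560 ≈ 0.01325; observed = 9/2037 ≈ 0.00442.
Coefficient of coincidence = 0.00442/0.01325 ≈ 0.33.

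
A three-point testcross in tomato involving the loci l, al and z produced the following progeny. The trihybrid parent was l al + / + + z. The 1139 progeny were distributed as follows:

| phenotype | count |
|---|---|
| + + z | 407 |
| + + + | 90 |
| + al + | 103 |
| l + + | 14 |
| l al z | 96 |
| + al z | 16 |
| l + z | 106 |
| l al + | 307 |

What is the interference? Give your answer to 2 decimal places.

0.34

The two rarest classes, l + + and + al z, are the double crossovers. Comparing them with the parentals, only the al allele has switched, so al is the middle locus and the order is l – al – z.
l–al: (209 + 30)/1139 = 0.2098; al–z: (186 + 30)/1139 = 0.1896.
Expected DCO frequency = 0.2098 × 0.1896 ≈ 0.03978; observed = 30/1139 ≈ 0.02634.
Coefficient of coincidence = 0.02634/0.03978 ≈ 0.66; interference = 1 − 0.66 = 0.34.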